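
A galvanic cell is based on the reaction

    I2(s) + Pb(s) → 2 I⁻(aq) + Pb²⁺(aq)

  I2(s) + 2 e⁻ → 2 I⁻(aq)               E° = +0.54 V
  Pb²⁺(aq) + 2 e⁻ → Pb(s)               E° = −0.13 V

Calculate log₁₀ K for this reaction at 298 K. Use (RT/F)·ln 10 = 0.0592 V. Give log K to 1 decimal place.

log K = 22.6

The I₂/I⁻ couple is reduced (cathode); E°cell = +0.54 − (−0.13) = +0.67 V with n = 2.
At equilibrium E = 0, so log K = nE°cell / 0.0592 = (2)(+0.67) / 0.0592 = 22.6.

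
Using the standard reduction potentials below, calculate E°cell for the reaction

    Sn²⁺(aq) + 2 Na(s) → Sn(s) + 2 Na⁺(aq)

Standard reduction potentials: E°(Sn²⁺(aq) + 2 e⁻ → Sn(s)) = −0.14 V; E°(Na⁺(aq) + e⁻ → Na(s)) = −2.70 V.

+2.56 V

In the reaction as written, Sn²⁺(aq) is reduced (cathode) and Na⁺(aq) is produced by oxidation at the anode.
E°cell = E°(cathode) − E°(anode) = −0.14 − (−2.70) = +2.56 V.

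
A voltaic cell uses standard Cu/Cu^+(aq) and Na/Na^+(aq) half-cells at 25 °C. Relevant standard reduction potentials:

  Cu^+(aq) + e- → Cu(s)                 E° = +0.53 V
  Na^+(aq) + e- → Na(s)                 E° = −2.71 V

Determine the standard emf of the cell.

+3.24 V

Of the two couples in this cell, the one with the more positive reduction potential is reduced at the cathode: here that is Cu⁺/Cu (+0.53 V); Na⁺/Na (−2.71 V) is the anode.
E°cell = E°(cathode) − E°(anode) = +0.53 − (−2.71) = +3.24 V.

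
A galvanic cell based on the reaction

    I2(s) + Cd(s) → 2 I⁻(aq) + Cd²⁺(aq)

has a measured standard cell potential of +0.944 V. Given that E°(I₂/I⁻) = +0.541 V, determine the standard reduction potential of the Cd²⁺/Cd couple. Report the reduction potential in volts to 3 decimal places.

−0.403 V

In the reaction as written the I₂/I⁻ couple is reduced (cathode) and Cd²⁺/Cd is oxidized (anode), so E°cell = E°(I₂/I⁻) − E°(Cd²⁺/Cd).
E°(Cd²⁺/Cd) = E°(cathode) − E°cell = +0.541 − (+0.944) = −0.403 V.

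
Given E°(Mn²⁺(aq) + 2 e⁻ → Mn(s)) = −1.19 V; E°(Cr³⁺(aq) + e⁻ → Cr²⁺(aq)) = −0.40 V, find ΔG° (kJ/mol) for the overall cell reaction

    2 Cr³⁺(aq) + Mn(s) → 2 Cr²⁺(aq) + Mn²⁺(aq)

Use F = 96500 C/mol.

In the reaction as written Cr³⁺(aq) is reduced, so the Cr³⁺/Cr²⁺ couple is the cathode and Mn²⁺/Mn is the anode.
E°cell = −0.40 − (−1.19) = +0.79 V; balancing electrons gives n = 2.
ΔG° = −nFE°cell = −(2)(96500)(+0.79) J/mol = −152 kJ/mol.

−152 kJ/mol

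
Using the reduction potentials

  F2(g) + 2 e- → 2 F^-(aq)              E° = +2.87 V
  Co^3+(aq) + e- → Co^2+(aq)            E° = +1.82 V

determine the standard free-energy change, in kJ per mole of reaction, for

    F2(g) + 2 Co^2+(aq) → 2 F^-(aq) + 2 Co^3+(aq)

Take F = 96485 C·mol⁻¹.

−203 kJ/mol

In the reaction as written F2(g) is reduced, so the F₂/F⁻ couple is the cathode and Co³⁺/Co²⁺ is the anode.
E°cell = +2.87 − (+1.82) = +1.05 V; balancing electrons gives n = 2.
ΔG° = −nFE°cell = −(2)(96485)(+1.05) J/mol = −203 kJ/mol.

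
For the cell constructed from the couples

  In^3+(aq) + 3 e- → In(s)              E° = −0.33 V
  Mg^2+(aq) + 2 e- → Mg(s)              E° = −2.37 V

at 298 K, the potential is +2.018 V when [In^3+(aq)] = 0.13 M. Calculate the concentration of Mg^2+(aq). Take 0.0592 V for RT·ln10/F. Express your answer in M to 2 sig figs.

1.4 M

In³⁺/In is the cathode (higher E°); E°cell = −0.33 − (−2.37) = +2.04 V with n = 6.
Since E = E° − (0.0592/n)·log Q, log Q = n(E° − E)/0.0592 = 2.230.
The balanced reaction is 2 In^3+(aq) + 3 Mg(s) → 2 In(s) + 3 Mg^2+(aq), so Q = [Mg^2+(aq)]^3 / [In^3+(aq)]^2.
Isolating [Mg^2+(aq)] in Q = 10^{2.230} yields log [Mg^2+(aq)] = 0.153, i.e. 1.4 M.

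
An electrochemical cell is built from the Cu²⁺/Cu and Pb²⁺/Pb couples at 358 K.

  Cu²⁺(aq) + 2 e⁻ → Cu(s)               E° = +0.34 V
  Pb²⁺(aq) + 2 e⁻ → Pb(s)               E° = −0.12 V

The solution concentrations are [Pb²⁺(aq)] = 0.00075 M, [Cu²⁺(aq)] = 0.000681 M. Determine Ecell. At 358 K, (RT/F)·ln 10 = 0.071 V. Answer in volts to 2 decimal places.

+0.46 V

The Cu²⁺/Cu couple has the more positive E°, so it is the cathode; Pb²⁺/Pb is the anode.
The standard potential is +0.34 − (−0.12) = +0.46 V and the balanced reaction transfers n = 2 electrons.
The balanced reaction is Cu²⁺(aq) + Pb(s) → Cu(s) + Pb²⁺(aq), so Q = [Pb²⁺(aq)] / [Cu²⁺(aq)] = 1.1 and log Q = 0.042.
E = E° − (0.071/n)·log Q = +0.46 − (0.071/2)(0.042) = +0.46 V.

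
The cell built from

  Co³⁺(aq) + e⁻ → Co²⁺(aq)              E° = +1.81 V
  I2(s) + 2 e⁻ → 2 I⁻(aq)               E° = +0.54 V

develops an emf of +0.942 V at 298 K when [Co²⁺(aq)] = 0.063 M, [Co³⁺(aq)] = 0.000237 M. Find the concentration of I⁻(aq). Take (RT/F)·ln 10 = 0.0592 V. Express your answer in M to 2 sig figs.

0.00077 M

With Co³⁺/Co²⁺ at the cathode and I₂/I⁻ at the anode, E°cell = +1.81 − (+0.54) = +1.27 V (n = 2).
Rearranging E = E° − (0.0592/n)·log Q gives log Q = 2(+1.27 − (+0.942))/0.0592 = 11.081.
Balancing electrons gives 2 Co³⁺(aq) + 2 I⁻(aq) → 2 Co²⁺(aq) + I2(s); thus Q = [Co²⁺(aq)]^2 / ([Co³⁺(aq)]^2·[I⁻(aq)]^2).
Solving for the unknown gives log [I⁻(aq)] = −3.116, so [I⁻(aq)] ≈ 0.00077 M.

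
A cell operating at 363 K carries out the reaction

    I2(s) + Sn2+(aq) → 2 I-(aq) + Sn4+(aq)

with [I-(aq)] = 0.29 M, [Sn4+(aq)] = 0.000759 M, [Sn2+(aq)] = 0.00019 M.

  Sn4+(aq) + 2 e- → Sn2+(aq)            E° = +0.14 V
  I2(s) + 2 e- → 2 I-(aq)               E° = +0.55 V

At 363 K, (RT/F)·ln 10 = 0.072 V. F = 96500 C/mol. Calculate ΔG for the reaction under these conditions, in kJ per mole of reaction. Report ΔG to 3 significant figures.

−82.4 kJ/mol

The standard cell potential is +0.55 − (+0.14) = +0.41 V, with n = 2 electrons in the balanced equation.
The reaction quotient is ([I-(aq)]^2·[Sn4+(aq)]) / [Sn2+(aq)] = 0.336; by Nernst, E = +0.41 − (0.072/2)(−0.474) = +0.4271 V.
Then ΔG = −nFE = −2 × 96500 × +0.4271 J/mol = −82.4 kJ/mol.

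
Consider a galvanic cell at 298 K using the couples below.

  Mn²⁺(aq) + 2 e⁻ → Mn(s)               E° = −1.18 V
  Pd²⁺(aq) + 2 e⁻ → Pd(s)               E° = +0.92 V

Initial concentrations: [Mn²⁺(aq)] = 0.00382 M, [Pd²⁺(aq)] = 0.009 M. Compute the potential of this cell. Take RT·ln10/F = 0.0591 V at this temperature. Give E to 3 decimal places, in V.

The Pd²⁺/Pd couple has the more positive E°, so it is the cathode; Mn²⁺/Mn is the anode.
The standard potential is +0.92 − (−1.18) = +2.10 V and the balanced reaction transfers n = 2 electrons.
The balanced reaction is Pd²⁺(aq) + Mn(s) → Pd(s) + Mn²⁺(aq), so Q = [Mn²⁺(aq)] / [Pd²⁺(aq)] = 0.424 and log Q = −0.372.
By the Nernst equation, E = +2.10 − (0.0591/2)·(−0.372) = +2.111 V.

+2.111 V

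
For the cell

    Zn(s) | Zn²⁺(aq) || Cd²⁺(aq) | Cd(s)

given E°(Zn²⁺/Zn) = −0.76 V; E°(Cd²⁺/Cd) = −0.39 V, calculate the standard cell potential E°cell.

+0.37 V

By convention the left-hand electrode in cell notation is the anode (oxidation) and the right-hand electrode is the cathode (reduction).
E°cell = E°(right) − E°(left) = −0.39 − (−0.76) = +0.37 V.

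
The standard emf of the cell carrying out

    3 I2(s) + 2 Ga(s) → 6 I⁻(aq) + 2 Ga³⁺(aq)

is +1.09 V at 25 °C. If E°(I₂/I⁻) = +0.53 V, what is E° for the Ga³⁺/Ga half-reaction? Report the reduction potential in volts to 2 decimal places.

In the reaction as written the I₂/I⁻ couple is reduced (cathode) and Ga³⁺/Ga is oxidized (anode), so E°cell = E°(I₂/I⁻) − E°(Ga³⁺/Ga).
E°(Ga³⁺/Ga) = E°(cathode) − E°cell = +0.53 − (+1.09) = −0.56 V.

−0.56 V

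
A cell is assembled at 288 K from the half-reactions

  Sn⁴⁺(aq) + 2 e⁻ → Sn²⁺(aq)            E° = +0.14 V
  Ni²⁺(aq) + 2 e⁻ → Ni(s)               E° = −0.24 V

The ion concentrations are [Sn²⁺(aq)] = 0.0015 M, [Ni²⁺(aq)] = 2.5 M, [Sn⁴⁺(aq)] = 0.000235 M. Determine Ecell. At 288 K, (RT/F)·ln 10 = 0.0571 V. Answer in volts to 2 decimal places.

+0.35 V

Sn⁴⁺/Sn²⁺ is reduced (cathode, E° = +0.14 V) and Ni²⁺/Ni is oxidized (anode).
E°cell = +0.14 − (−0.24) = +0.38 V, with n = 2 electrons transferred.
Balancing gives Sn⁴⁺(aq) + Ni(s) → Sn²⁺(aq) + Ni²⁺(aq); hence Q = ([Sn²⁺(aq)]·[Ni²⁺(aq)]) / [Sn⁴⁺(aq)] = 16 (log Q = 1.203).
E = E° − (0.0571/n)·log Q = +0.38 − (0.0571/2)(1.203) = +0.35 V.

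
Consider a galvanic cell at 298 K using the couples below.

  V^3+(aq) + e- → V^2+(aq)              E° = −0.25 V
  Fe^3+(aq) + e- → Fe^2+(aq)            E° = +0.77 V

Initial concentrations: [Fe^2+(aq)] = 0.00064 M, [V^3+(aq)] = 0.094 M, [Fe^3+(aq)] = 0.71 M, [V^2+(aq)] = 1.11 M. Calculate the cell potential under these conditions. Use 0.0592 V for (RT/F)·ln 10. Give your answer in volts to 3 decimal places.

The Fe³⁺/Fe²⁺ couple has the more positive E°, so it is the cathode; V³⁺/V²⁺ is the anode.
The standard potential is +0.77 − (−0.25) = +1.02 V and the balanced reaction transfers n = 1 electron.
The balanced reaction is Fe^3+(aq) + V^2+(aq) → Fe^2+(aq) + V^3+(aq), so Q = ([Fe^2+(aq)]·[V^3+(aq)]) / ([Fe^3+(aq)]·[V^2+(aq)]) = 7.63×10^−5 and log Q = −4.117.
E = E° − (0.0592/n)·log Q = +1.02 − (0.0592/1)(−4.117) = +1.264 V.

+1.264 V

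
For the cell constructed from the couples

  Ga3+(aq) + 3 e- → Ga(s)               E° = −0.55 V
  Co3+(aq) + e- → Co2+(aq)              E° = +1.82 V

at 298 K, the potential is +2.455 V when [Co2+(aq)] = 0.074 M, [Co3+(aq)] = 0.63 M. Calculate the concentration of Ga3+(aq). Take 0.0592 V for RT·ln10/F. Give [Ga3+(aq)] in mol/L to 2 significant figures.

0.030 M

Co³⁺/Co²⁺ is the cathode (higher E°); E°cell = +1.82 − (−0.55) = +2.37 V with n = 3.
Since E = E° − (0.0592/n)·log Q, log Q = n(E° − E)/0.0592 = −4.307.
The balanced reaction is 3 Co3+(aq) + Ga(s) → 3 Co2+(aq) + Ga3+(aq), so Q = ([Co2+(aq)]^3·[Ga3+(aq)]) / [Co3+(aq)]^3.
Solving for the unknown gives log [Ga3+(aq)] = −1.517, so [Ga3+(aq)] ≈ 0.030 M.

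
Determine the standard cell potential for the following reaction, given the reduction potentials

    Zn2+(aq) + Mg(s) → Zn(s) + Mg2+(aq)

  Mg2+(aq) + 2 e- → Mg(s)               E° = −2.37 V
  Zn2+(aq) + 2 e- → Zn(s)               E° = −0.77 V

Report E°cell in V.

+1.60 V

In the reaction as written, Zn2+(aq) is reduced (cathode) and Mg2+(aq) is produced by oxidation at the anode.
E°cell = E°(cathode) − E°(anode) = −0.77 − (−2.37) = +1.60 V.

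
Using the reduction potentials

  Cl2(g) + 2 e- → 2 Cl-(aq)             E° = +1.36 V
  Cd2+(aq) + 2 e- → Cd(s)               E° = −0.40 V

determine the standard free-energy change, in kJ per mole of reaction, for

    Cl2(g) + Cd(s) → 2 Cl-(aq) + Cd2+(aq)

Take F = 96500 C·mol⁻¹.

−340 kJ/mol

In the reaction as written Cl2(g) is reduced, so the Cl₂/Cl⁻ couple is the cathode and Cd²⁺/Cd is the anode.
E°cell = +1.36 − (−0.40) = +1.76 V; balancing electrons gives n = 2.
ΔG° = −nFE°cell = −(2)(96500)(+1.76) J/mol = −340 kJ/mol.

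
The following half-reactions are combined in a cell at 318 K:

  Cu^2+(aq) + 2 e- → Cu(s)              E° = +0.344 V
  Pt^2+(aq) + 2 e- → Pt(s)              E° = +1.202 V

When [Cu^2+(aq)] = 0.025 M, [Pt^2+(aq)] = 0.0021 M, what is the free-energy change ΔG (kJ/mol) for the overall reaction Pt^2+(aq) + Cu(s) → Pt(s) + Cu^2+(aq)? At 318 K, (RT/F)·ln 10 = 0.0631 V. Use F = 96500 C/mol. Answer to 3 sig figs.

With Pt²⁺/Pt reduced at the cathode, E°cell = +1.202 − (+0.344) = +0.858 V and n = 2.
Q = [Cu^2+(aq)] / [Pt^2+(aq)] = 11.9, so log Q = 1.076 and E = +0.858 − (0.0631/2)(1.076) = +0.8241 V.
ΔG = −nFE = −(2)(96500)(+0.8241) J/mol = −159 kJ/mol.

−159 kJ/mol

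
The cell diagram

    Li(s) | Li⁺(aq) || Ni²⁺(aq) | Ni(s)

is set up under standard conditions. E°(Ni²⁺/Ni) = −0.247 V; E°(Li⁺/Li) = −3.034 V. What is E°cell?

By convention the left-hand electrode in cell notation is the anode (oxidation) and the right-hand electrode is the cathode (reduction).
E°cell = E°(right) − E°(left) = −0.247 − (−3.034) = +2.787 V.

+2.787 V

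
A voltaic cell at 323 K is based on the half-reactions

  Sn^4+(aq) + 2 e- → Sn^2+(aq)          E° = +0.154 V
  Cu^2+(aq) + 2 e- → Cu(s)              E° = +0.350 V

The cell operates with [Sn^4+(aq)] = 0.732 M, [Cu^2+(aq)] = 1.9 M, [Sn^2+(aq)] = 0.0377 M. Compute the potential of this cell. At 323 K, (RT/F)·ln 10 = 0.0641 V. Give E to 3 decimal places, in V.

+0.164 V

Cu²⁺/Cu is reduced (cathode, E° = +0.350 V) and Sn⁴⁺/Sn²⁺ is oxidized (anode).
E°cell = +0.350 − (+0.154) = +0.196 V, with n = 2 electrons transferred.
Balancing gives Cu^2+(aq) + Sn^2+(aq) → Cu(s) + Sn^4+(aq); hence Q = [Sn^4+(aq)] / ([Cu^2+(aq)]·[Sn^2+(aq)]) = 10.2 (log Q = 1.009).
Applying E = E° − (RT ln10/nF)·log Q gives +0.196 − (0.0641/2)(1.009) = +0.164 V.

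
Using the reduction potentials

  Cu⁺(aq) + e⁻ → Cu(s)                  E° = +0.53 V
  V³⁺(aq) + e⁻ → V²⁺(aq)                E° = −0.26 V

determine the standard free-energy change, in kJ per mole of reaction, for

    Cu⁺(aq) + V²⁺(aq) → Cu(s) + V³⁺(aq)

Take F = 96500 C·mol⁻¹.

In the reaction as written Cu⁺(aq) is reduced, so the Cu⁺/Cu couple is the cathode and V³⁺/V²⁺ is the anode.
E°cell = +0.53 − (−0.26) = +0.79 V; balancing electrons gives n = 1.
ΔG° = −nFE°cell = −(1)(96500)(+0.79) J/mol = −76.2 kJ/mol.

−76.2 kJ/mol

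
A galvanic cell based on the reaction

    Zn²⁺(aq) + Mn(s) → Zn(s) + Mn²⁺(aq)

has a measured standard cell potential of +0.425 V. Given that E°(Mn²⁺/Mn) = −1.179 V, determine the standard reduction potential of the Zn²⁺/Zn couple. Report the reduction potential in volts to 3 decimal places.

−0.754 V

In the reaction as written the Zn²⁺/Zn couple is reduced (cathode) and Mn²⁺/Mn is oxidized (anode), so E°cell = E°(Zn²⁺/Zn) − E°(Mn²⁺/Mn).
E°(Zn²⁺/Zn) = E°cell + E°(anode) = +0.425 + (−1.179) = −0.754 V.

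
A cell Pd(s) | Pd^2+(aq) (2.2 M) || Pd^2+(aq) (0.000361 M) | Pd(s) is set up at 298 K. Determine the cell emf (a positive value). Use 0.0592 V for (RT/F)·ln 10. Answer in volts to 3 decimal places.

For a concentration cell E°cell = 0, since both electrodes use the same couple.
The compartment with the higher Pd^2+(aq) concentration (2.2 M) acts as the cathode; ions are reduced there and produced at the dilute (0.000361 M) anode.
With n = 2, Ecell = −(0.0592/2)·log([dilute]/[conc]) = −(0.0592/2)·log(0.000361/2.2) = +0.112 V.

0.112 V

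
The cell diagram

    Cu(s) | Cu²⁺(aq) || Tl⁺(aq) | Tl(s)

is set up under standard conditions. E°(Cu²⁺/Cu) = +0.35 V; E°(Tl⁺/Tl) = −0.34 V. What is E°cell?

By convention the left-hand electrode in cell notation is the anode (oxidation) and the right-hand electrode is the cathode (reduction).
E°cell = E°(right) − E°(left) = −0.34 − (+0.35) = −0.69 V.
The negative sign shows that, as written, the cell would require an external voltage to drive the reaction.

−0.69 V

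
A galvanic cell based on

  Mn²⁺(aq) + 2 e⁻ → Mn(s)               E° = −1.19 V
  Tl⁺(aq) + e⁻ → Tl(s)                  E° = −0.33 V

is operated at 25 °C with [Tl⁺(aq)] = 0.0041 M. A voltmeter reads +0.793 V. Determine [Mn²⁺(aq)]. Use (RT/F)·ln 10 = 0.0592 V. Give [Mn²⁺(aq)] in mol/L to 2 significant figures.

The Tl⁺/Tl couple has the larger reduction potential, so it is the cathode: E°cell = −0.33 − (−1.19) = +0.86 V and n = 2.
Since E = E° − (0.0592/n)·log Q, log Q = n(E° − E)/0.0592 = 2.264.
The balanced reaction is 2 Tl⁺(aq) + Mn(s) → 2 Tl(s) + Mn²⁺(aq), so Q = [Mn²⁺(aq)] / [Tl⁺(aq)]^2.
Substituting the known concentrations and solving, log [Mn²⁺(aq)] = −2.510 and [Mn²⁺(aq)] = 0.0031 M.

0.0031 M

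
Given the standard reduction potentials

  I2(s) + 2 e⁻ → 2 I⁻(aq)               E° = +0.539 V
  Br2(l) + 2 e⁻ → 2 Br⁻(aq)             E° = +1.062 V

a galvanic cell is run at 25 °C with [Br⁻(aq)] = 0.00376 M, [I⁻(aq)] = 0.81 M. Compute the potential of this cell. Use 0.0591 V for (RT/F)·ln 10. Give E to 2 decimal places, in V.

+0.66 V

Since E°(Br₂/Br⁻) > E°(I₂/I⁻), Br₂/Br⁻ serves as the cathode.
E°cell = +1.062 − (+0.539) = +0.523 V, with n = 2 electrons transferred.
Balancing gives Br2(l) + 2 I⁻(aq) → 2 Br⁻(aq) + I2(s); hence Q = [Br⁻(aq)]^2 / [I⁻(aq)]^2 = 2.15×10^−5 (log Q = −4.667).
E = E° − (0.0591/n)·log Q = +0.523 − (0.0591/2)(−4.667) = +0.66 V.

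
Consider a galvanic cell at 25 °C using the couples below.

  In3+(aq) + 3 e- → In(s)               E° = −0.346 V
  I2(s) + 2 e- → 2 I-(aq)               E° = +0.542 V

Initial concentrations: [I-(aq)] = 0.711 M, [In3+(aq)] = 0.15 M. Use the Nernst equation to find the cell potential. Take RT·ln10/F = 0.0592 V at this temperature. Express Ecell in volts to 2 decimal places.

The I₂/I⁻ couple has the more positive E°, so it is the cathode; In³⁺/In is the anode.
E°cell = E°cat − E°an = +0.542 − (−0.346) = +0.888 V; n = 6.
The balanced reaction is 3 I2(s) + 2 In(s) → 6 I-(aq) + 2 In3+(aq), so Q = [I-(aq)]^6·[In3+(aq)]^2 = 0.00291 and log Q = −2.537.
By the Nernst equation, E = +0.888 − (0.0592/6)·(−2.537) = +0.91 V.

+0.91 V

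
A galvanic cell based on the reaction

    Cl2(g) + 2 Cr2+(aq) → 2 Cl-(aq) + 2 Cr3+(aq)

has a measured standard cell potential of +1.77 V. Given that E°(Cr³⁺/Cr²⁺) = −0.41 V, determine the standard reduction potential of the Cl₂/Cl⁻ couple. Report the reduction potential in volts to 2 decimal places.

+1.36 V

In the reaction as written the Cl₂/Cl⁻ couple is reduced (cathode) and Cr³⁺/Cr²⁺ is oxidized (anode), so E°cell = E°(Cl₂/Cl⁻) − E°(Cr³⁺/Cr²⁺).
E°(Cl₂/Cl⁻) = E°cell + E°(anode) = +1.77 + (−0.41) = +1.36 V.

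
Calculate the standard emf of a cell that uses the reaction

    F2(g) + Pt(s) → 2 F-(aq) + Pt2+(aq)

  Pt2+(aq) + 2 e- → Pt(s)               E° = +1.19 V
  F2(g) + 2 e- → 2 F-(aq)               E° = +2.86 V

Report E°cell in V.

+1.67 V

F2(g) gains electrons, so the F₂/F⁻ couple is the cathode; the Pt²⁺/Pt couple is the anode.
E°cell = E°(cathode) − E°(anode) = +2.86 − (+1.19) = +1.67 V.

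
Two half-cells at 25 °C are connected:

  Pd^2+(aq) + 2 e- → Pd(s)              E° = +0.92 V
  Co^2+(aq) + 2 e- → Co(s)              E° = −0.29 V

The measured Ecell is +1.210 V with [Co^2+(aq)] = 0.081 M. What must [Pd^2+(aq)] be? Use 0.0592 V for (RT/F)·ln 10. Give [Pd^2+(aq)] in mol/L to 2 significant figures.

0.081 M

Pd²⁺/Pd is the cathode (higher E°); E°cell = +0.92 − (−0.29) = +1.21 V with n = 2.
Since E = E° − (0.0592/n)·log Q, log Q = n(E° − E)/0.0592 = 0.000.
For Pd^2+(aq) + Co(s) → Pd(s) + Co^2+(aq), the reaction quotient is Q = [Co^2+(aq)] / [Pd^2+(aq)].
Isolating [Pd^2+(aq)] in Q = 10^{0.000} yields log [Pd^2+(aq)] = −1.092, i.e. 0.081 M.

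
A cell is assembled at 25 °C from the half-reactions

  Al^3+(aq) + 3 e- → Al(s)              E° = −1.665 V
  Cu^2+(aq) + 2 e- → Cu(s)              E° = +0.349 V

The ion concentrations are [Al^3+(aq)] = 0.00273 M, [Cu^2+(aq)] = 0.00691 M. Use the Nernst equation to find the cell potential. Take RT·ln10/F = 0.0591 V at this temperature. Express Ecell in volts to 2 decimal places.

Since E°(Cu²⁺/Cu) > E°(Al³⁺/Al), Cu²⁺/Cu serves as the cathode.
E°cell = E°cat − E°an = +0.349 − (−1.665) = +2.014 V; n = 6.
The balanced reaction is 3 Cu^2+(aq) + 2 Al(s) → 3 Cu(s) + 2 Al^3+(aq), so Q = [Al^3+(aq)]^2 / [Cu^2+(aq)]^3 = 22.6 and log Q = 1.354.
By the Nernst equation, E = +2.014 − (0.0591/6)·(1.354) = +2.00 V.

+2.00 V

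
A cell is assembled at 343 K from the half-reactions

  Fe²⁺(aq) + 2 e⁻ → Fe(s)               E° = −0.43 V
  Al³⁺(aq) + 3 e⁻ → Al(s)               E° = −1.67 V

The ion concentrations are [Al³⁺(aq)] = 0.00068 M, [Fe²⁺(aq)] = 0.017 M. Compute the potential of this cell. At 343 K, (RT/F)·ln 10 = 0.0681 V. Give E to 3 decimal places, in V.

Since E°(Fe²⁺/Fe) > E°(Al³⁺/Al), Fe²⁺/Fe serves as the cathode.
E°cell = −0.43 − (−1.67) = +1.24 V, with n = 6 electrons transferred.
The balanced reaction is 3 Fe²⁺(aq) + 2 Al(s) → 3 Fe(s) + 2 Al³⁺(aq), so Q = [Al³⁺(aq)]^2 / [Fe²⁺(aq)]^3 = 0.0941 and log Q = −1.026.
E = E° − (0.0681/n)·log Q = +1.24 − (0.0681/6)(−1.026) = +1.252 V.

+1.252 V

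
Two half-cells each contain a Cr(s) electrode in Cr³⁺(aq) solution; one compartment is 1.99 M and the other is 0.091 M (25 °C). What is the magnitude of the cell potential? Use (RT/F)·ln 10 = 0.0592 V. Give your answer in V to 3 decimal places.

For a concentration cell E°cell = 0, since both electrodes use the same couple.
The compartment with the higher Cr³⁺(aq) concentration (1.99 M) acts as the cathode; ions are reduced there and produced at the dilute (0.091 M) anode.
With n = 3, Ecell = −(0.0592/3)·log([dilute]/[conc]) = −(0.0592/3)·log(0.091/1.99) = +0.026 V.

0.026 V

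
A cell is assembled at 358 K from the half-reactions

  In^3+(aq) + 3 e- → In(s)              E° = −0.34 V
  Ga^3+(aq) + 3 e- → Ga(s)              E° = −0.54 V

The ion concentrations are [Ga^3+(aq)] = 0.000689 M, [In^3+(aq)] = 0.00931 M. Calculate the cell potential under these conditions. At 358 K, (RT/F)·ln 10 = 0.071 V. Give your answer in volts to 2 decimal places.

In³⁺/In is reduced (cathode, E° = −0.34 V) and Ga³⁺/Ga is oxidized (anode).
The standard potential is −0.34 − (−0.54) = +0.20 V and the balanced reaction transfers n = 3 electrons.
Balancing gives In^3+(aq) + Ga(s) → In(s) + Ga^3+(aq); hence Q = [Ga^3+(aq)] / [In^3+(aq)] = 0.074 (log Q = −1.131).
Applying E = E° − (RT ln10/nF)·log Q gives +0.20 − (0.071/3)(−1.131) = +0.23 V.

+0.23 V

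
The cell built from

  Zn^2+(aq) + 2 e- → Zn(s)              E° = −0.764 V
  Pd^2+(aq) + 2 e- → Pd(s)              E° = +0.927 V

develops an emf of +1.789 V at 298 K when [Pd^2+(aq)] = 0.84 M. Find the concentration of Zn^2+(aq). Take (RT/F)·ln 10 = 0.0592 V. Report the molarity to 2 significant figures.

The Pd²⁺/Pd couple has the larger reduction potential, so it is the cathode: E°cell = +0.927 − (−0.764) = +1.691 V and n = 2.
Rearranging E = E° − (0.0592/n)·log Q gives log Q = 2(+1.691 − (+1.789))/0.0592 = −3.311.
Balancing electrons gives Pd^2+(aq) + Zn(s) → Pd(s) + Zn^2+(aq); thus Q = [Zn^2+(aq)] / [Pd^2+(aq)].
Solving for the unknown gives log [Zn^2+(aq)] = −3.387, so [Zn^2+(aq)] ≈ 0.00041 M.

0.00041 M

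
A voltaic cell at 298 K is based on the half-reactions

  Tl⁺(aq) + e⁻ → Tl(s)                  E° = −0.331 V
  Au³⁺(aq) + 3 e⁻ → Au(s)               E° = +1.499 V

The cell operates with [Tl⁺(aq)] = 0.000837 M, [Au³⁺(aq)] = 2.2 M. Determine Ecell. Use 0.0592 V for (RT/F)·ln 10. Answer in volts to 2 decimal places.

Au³⁺/Au is reduced (cathode, E° = +1.499 V) and Tl⁺/Tl is oxidized (anode).
E°cell = +1.499 − (−0.331) = +1.830 V, with n = 3 electrons transferred.
The balanced reaction is Au³⁺(aq) + 3 Tl(s) → Au(s) + 3 Tl⁺(aq), so Q = [Tl⁺(aq)]^3 / [Au³⁺(aq)] = 2.67×10^−10 and log Q = −9.574.
E = E° − (0.0592/n)·log Q = +1.830 − (0.0592/3)(−9.574) = +2.02 V.

+2.02 V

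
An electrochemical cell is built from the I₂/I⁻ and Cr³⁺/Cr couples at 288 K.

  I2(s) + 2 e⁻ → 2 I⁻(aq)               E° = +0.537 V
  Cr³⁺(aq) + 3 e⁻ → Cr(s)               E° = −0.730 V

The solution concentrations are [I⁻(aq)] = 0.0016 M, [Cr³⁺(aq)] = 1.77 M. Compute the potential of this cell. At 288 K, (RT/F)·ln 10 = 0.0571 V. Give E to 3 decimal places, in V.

+1.422 V

The I₂/I⁻ couple has the more positive E°, so it is the cathode; Cr³⁺/Cr is the anode.
E°cell = +0.537 − (−0.730) = +1.267 V, with n = 6 electrons transferred.
Balancing gives 3 I2(s) + 2 Cr(s) → 6 I⁻(aq) + 2 Cr³⁺(aq); hence Q = [I⁻(aq)]^6·[Cr³⁺(aq)]^2 = 5.26×10^−17 (log Q = −16.279).
By the Nernst equation, E = +1.267 − (0.0571/6)·(−16.279) = +1.422 V.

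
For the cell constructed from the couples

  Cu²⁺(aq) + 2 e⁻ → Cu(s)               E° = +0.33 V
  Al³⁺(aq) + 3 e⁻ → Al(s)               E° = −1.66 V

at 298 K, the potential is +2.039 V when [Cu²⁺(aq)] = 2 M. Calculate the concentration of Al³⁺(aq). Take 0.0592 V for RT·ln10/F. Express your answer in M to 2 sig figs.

With Cu²⁺/Cu at the cathode and Al³⁺/Al at the anode, E°cell = +0.33 − (−1.66) = +1.99 V (n = 6).
Since E = E° − (0.0592/n)·log Q, log Q = n(E° − E)/0.0592 = −4.966.
The balanced reaction is 3 Cu²⁺(aq) + 2 Al(s) → 3 Cu(s) + 2 Al³⁺(aq), so Q = [Al³⁺(aq)]^2 / [Cu²⁺(aq)]^3.
Isolating [Al³⁺(aq)] in Q = 10^{−4.966} yields log [Al³⁺(aq)] = −2.031, i.e. 0.0093 M.

0.0093 M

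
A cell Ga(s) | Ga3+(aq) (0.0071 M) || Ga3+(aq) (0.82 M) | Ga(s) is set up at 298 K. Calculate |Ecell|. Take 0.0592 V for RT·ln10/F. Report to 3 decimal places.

For a concentration cell E°cell = 0, since both electrodes use the same couple.
The compartment with the higher Ga3+(aq) concentration (0.82 M) acts as the cathode; ions are reduced there and produced at the dilute (0.0071 M) anode.
With n = 3, Ecell = −(0.0592/3)·log([dilute]/[conc]) = −(0.0592/3)·log(0.0071/0.82) = +0.041 V.

0.041 V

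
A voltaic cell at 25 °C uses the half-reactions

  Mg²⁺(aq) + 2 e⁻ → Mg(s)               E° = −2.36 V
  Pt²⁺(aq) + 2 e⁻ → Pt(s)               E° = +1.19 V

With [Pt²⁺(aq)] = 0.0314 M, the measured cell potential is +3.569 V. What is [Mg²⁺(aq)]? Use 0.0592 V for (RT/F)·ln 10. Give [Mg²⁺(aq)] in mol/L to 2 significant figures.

0.0072 M

The Pt²⁺/Pt couple has the larger reduction potential, so it is the cathode: E°cell = +1.19 − (−2.36) = +3.55 V and n = 2.
Rearranging E = E° − (0.0592/n)·log Q gives log Q = 2(+3.55 − (+3.569))/0.0592 = −0.642.
For Pt²⁺(aq) + Mg(s) → Pt(s) + Mg²⁺(aq), the reaction quotient is Q = [Mg²⁺(aq)] / [Pt²⁺(aq)].
Isolating [Mg²⁺(aq)] in Q = 10^{−0.642} yields log [Mg²⁺(aq)] = −2.145, i.e. 0.0072 M.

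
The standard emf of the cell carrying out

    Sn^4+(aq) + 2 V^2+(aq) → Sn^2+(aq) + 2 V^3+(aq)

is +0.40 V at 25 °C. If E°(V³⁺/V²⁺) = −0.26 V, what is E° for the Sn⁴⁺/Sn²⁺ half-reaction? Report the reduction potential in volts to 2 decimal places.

+0.14 V

In the reaction as written the Sn⁴⁺/Sn²⁺ couple is reduced (cathode) and V³⁺/V²⁺ is oxidized (anode), so E°cell = E°(Sn⁴⁺/Sn²⁺) − E°(V³⁺/V²⁺).
E°(Sn⁴⁺/Sn²⁺) = E°cell + E°(anode) = +0.40 + (−0.26) = +0.14 V.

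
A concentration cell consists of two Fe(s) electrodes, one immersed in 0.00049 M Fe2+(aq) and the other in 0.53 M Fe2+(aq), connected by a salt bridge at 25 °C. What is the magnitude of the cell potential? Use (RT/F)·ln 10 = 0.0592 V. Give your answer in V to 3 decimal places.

0.090 V

For a concentration cell E°cell = 0, since both electrodes use the same couple.
The compartment with the higher Fe2+(aq) concentration (0.53 M) acts as the cathode; ions are reduced there and produced at the dilute (0.00049 M) anode.
With n = 2, Ecell = −(0.0592/2)·log([dilute]/[conc]) = −(0.0592/2)·log(0.00049/0.53) = +0.090 V.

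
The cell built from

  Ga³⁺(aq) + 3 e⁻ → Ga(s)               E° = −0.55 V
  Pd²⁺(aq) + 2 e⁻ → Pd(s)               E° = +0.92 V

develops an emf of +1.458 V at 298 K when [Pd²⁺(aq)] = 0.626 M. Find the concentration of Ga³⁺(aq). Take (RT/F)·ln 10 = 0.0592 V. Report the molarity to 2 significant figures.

2.0 M

Pd²⁺/Pd is the cathode (higher E°); E°cell = +0.92 − (−0.55) = +1.47 V with n = 6.
From the Nernst equation, log Q = n(E° − E)/0.0592 = 6·(+1.47 − (+1.458))/0.0592 = 1.216.
For 3 Pd²⁺(aq) + 2 Ga(s) → 3 Pd(s) + 2 Ga³⁺(aq), the reaction quotient is Q = [Ga³⁺(aq)]^2 / [Pd²⁺(aq)]^3.
Solving for the unknown gives log [Ga³⁺(aq)] = 0.303, so [Ga³⁺(aq)] ≈ 2.0 M.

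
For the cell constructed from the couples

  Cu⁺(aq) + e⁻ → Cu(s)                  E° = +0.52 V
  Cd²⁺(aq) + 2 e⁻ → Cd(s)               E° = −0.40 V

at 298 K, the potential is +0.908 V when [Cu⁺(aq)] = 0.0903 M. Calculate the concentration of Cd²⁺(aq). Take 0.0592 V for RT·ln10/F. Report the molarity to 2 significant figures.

Cu⁺/Cu is the cathode (higher E°); E°cell = +0.52 − (−0.40) = +0.92 V with n = 2.
Since E = E° − (0.0592/n)·log Q, log Q = n(E° − E)/0.0592 = 0.405.
For 2 Cu⁺(aq) + Cd(s) → 2 Cu(s) + Cd²⁺(aq), the reaction quotient is Q = [Cd²⁺(aq)] / [Cu⁺(aq)]^2.
Isolating [Cd²⁺(aq)] in Q = 10^{0.405} yields log [Cd²⁺(aq)] = −1.684, i.e. 0.021 M.

0.021 M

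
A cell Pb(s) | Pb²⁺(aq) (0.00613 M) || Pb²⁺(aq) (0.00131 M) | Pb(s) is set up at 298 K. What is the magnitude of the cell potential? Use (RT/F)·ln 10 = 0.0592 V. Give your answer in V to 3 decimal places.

For a concentration cell E°cell = 0, since both electrodes use the same couple.
The compartment with the higher Pb²⁺(aq) concentration (0.00613 M) acts as the cathode; ions are reduced there and produced at the dilute (0.00131 M) anode.
With n = 2, Ecell = −(0.0592/2)·log([dilute]/[conc]) = −(0.0592/2)·log(0.00131/0.00613) = +0.020 V.

0.020 V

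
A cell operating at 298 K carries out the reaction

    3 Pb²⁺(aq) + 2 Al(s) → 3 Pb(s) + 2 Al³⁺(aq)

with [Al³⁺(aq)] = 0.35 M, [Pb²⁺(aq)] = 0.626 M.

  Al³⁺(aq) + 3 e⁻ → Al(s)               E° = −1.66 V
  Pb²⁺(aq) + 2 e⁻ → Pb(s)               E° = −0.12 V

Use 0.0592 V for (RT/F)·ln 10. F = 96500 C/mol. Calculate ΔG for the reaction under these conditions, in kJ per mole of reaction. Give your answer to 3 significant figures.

With Pb²⁺/Pb reduced at the cathode, E°cell = −0.12 − (−1.66) = +1.54 V and n = 6.
Q = [Al³⁺(aq)]^2 / [Pb²⁺(aq)]^3 = 0.499, so log Q = −0.302 and E = +1.54 − (0.0592/6)(−0.302) = +1.5430 V.
Then ΔG = −nFE = −6 × 96500 × +1.5430 J/mol = −893 kJ/mol.

−893 kJ/mol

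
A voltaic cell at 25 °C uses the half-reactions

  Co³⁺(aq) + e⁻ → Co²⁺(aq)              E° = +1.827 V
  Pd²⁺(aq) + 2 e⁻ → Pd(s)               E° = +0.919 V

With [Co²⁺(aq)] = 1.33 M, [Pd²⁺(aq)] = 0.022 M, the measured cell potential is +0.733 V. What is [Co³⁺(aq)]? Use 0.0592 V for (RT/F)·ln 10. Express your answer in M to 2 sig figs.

0.00022 M

The Co³⁺/Co²⁺ couple has the larger reduction potential, so it is the cathode: E°cell = +1.827 − (+0.919) = +0.908 V and n = 2.
Since E = E° − (0.0592/n)·log Q, log Q = n(E° − E)/0.0592 = 5.912.
Balancing electrons gives 2 Co³⁺(aq) + Pd(s) → 2 Co²⁺(aq) + Pd²⁺(aq); thus Q = ([Co²⁺(aq)]^2·[Pd²⁺(aq)]) / [Co³⁺(aq)]^2.
Substituting the known concentrations and solving, log [Co³⁺(aq)] = −3.661 and [Co³⁺(aq)] = 0.00022 M.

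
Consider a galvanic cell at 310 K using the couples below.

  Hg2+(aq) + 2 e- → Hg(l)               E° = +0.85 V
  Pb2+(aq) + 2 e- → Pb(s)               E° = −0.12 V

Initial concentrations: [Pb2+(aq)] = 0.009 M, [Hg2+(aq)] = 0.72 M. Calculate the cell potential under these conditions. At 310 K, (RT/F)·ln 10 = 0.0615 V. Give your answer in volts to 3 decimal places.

The Hg²⁺/Hg couple has the more positive E°, so it is the cathode; Pb²⁺/Pb is the anode.
E°cell = E°cat − E°an = +0.85 − (−0.12) = +0.97 V; n = 2.
The balanced reaction is Hg2+(aq) + Pb(s) → Hg(l) + Pb2+(aq), so Q = [Pb2+(aq)] / [Hg2+(aq)] = 0.0125 and log Q = −1.903.
By the Nernst equation, E = +0.97 − (0.0615/2)·(−1.903) = +1.029 V.

+1.029 V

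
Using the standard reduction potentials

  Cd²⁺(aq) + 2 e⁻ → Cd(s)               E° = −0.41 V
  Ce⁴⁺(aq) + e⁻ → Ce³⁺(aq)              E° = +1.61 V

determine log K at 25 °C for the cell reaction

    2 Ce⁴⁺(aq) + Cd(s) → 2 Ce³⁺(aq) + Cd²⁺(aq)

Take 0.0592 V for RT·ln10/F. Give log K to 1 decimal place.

log K = 68.2

The Ce⁴⁺/Ce³⁺ couple is reduced (cathode); E°cell = +1.61 − (−0.41) = +2.02 V with n = 2.
At equilibrium E = 0, so log K = nE°cell / 0.0592 = (2)(+2.02) / 0.0592 = 68.2.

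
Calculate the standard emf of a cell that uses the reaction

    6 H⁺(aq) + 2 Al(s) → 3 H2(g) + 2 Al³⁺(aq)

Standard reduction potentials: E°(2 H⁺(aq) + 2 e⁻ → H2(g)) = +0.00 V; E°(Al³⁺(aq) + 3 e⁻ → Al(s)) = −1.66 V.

+1.66 V

In the reaction as written, H⁺(aq) is reduced (cathode) and Al³⁺(aq) is produced by oxidation at the anode.
E°cell = E°(cathode) − E°(anode) = +0.00 − (−1.66) = +1.66 V.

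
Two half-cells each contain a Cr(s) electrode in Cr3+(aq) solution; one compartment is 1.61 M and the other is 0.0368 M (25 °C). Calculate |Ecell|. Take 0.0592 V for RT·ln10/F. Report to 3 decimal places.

For a concentration cell E°cell = 0, since both electrodes use the same couple.
The compartment with the higher Cr3+(aq) concentration (1.61 M) acts as the cathode; ions are reduced there and produced at the dilute (0.0368 M) anode.
With n = 3, Ecell = −(0.0592/3)·log([dilute]/[conc]) = −(0.0592/3)·log(0.0368/1.61) = +0.032 V.

0.032 V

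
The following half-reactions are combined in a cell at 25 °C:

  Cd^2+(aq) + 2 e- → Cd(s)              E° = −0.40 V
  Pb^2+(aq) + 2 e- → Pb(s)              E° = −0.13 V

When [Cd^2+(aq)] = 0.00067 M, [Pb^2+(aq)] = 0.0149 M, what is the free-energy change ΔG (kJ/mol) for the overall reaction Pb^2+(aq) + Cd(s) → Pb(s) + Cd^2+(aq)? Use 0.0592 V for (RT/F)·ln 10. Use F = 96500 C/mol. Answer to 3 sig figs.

−59.8 kJ/mol

The standard cell potential is −0.13 − (−0.40) = +0.27 V, with n = 2 electrons in the balanced equation.
Q = [Cd^2+(aq)] / [Pb^2+(aq)] = 0.045, so log Q = −1.347 and E = +0.27 − (0.0592/2)(−1.347) = +0.3099 V.
ΔG = −nFE = −(2)(96500)(+0.3099) J/mol = −59.8 kJ/mol.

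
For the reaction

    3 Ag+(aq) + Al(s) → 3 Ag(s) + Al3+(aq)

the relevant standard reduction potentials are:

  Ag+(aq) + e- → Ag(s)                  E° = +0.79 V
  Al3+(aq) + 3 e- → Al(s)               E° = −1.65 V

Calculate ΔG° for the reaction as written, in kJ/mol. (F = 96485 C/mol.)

In the reaction as written Ag+(aq) is reduced, so the Ag⁺/Ag couple is the cathode and Al³⁺/Al is the anode.
E°cell = +0.79 − (−1.65) = +2.44 V; balancing electrons gives n = 3.
ΔG° = −nFE°cell = −(3)(96485)(+2.44) J/mol = −706 kJ/mol.

−706 kJ/mol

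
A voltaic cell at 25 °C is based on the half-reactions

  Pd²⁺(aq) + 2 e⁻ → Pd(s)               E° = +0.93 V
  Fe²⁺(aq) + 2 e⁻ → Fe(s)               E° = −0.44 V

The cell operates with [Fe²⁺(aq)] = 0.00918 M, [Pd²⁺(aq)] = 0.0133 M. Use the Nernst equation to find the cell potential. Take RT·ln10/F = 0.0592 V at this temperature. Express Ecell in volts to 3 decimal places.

Pd²⁺/Pd is reduced (cathode, E° = +0.93 V) and Fe²⁺/Fe is oxidized (anode).
E°cell = E°cat − E°an = +0.93 − (−0.44) = +1.37 V; n = 2.
For the overall reaction Pd²⁺(aq) + Fe(s) → Pd(s) + Fe²⁺(aq), Q = [Fe²⁺(aq)] / [Pd²⁺(aq)] = 0.69, giving log Q = −0.161.
E = E° − (0.0592/n)·log Q = +1.37 − (0.0592/2)(−0.161) = +1.375 V.

+1.375 V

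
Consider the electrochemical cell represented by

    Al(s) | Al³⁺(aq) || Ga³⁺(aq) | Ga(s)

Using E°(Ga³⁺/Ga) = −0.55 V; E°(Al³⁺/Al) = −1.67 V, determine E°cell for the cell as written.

By convention the left-hand electrode in cell notation is the anode (oxidation) and the right-hand electrode is the cathode (reduction).
E°cell = E°(right) − E°(left) = −0.55 − (−1.67) = +1.12 V.

+1.12 V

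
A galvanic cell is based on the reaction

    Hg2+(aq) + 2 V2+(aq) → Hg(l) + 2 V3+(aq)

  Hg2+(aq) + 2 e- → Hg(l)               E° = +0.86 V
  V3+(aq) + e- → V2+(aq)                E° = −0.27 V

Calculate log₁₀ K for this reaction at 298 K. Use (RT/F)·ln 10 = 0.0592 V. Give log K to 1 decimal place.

The Hg²⁺/Hg couple is reduced (cathode); E°cell = +0.86 − (−0.27) = +1.13 V with n = 2.
At equilibrium E = 0, so log K = nE°cell / 0.0592 = (2)(+1.13) / 0.0592 = 38.2.

log K = 38.2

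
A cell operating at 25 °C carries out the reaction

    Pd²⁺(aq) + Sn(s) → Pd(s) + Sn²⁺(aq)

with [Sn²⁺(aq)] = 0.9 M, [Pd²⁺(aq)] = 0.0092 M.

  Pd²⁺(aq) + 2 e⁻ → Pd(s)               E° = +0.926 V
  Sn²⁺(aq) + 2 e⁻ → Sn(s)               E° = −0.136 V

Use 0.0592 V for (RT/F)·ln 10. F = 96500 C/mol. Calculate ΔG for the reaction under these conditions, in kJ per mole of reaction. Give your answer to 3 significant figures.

The standard cell potential is +0.926 − (−0.136) = +1.062 V, with n = 2 electrons in the balanced equation.
Q = [Sn²⁺(aq)] / [Pd²⁺(aq)] = 97.8, so log Q = 1.990 and E = +1.062 − (0.0592/2)(1.990) = +1.0031 V.
Then ΔG = −nFE = −2 × 96500 × +1.0031 J/mol = −194 kJ/mol.

−194 kJ/mol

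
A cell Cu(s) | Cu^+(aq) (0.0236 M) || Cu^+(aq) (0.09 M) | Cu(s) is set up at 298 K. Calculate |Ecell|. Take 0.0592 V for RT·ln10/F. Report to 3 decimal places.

0.034 V

For a concentration cell E°cell = 0, since both electrodes use the same couple.
The compartment with the higher Cu^+(aq) concentration (0.09 M) acts as the cathode; ions are reduced there and produced at the dilute (0.0236 M) anode.
With n = 1, Ecell = −(0.0592/1)·log([dilute]/[conc]) = −(0.0592/1)·log(0.0236/0.09) = +0.034 V.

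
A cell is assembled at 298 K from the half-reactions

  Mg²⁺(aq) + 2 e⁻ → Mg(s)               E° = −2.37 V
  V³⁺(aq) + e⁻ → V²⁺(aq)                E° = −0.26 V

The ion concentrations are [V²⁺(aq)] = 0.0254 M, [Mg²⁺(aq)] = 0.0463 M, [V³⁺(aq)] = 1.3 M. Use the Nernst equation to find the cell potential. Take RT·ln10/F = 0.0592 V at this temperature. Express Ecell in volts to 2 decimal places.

+2.25 V

The V³⁺/V²⁺ couple has the more positive E°, so it is the cathode; Mg²⁺/Mg is the anode.
E°cell = −0.26 − (−2.37) = +2.11 V, with n = 2 electrons transferred.
The balanced reaction is 2 V³⁺(aq) + Mg(s) → 2 V²⁺(aq) + Mg²⁺(aq), so Q = ([V²⁺(aq)]^2·[Mg²⁺(aq)]) / [V³⁺(aq)]^2 = 1.77×10^−5 and log Q = −4.753.
By the Nernst equation, E = +2.11 − (0.0592/2)·(−4.753) = +2.25 V.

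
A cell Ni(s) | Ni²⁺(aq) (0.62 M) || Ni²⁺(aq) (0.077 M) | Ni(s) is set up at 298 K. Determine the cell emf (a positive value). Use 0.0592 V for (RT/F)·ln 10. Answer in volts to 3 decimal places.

For a concentration cell E°cell = 0, since both electrodes use the same couple.
The compartment with the higher Ni²⁺(aq) concentration (0.62 M) acts as the cathode; ions are reduced there and produced at the dilute (0.077 M) anode.
With n = 2, Ecell = −(0.0592/2)·log([dilute]/[conc]) = −(0.0592/2)·log(0.077/0.62) = +0.027 V.

0.027 V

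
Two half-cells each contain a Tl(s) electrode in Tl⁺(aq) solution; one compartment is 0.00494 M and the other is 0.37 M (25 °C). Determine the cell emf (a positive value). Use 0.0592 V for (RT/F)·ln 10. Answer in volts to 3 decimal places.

For a concentration cell E°cell = 0, since both electrodes use the same couple.
The compartment with the higher Tl⁺(aq) concentration (0.37 M) acts as the cathode; ions are reduced there and produced at the dilute (0.00494 M) anode.
With n = 1, Ecell = −(0.0592/1)·log([dilute]/[conc]) = −(0.0592/1)·log(0.00494/0.37) = +0.111 V.

0.111 V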